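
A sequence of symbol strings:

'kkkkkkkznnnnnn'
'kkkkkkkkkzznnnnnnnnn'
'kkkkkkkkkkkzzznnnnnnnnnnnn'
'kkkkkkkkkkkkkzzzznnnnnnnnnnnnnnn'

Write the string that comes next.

Each string has the form k^{2n+3} z^{n-1} n^{3n}, where the shown terms are n = 2, 3, 4, 5.
For the next term, n = 6, so the run lengths are 15, 5, 18.

kkkkkkkkkkkkkkkzzzzznnnnnnnnnnnnnnnnnn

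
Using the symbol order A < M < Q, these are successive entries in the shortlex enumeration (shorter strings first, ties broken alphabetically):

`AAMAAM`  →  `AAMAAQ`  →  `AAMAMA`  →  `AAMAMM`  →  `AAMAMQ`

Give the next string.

Treat AAMAMQ as a base-3 numeral over the given alphabet and add one, carrying through any trailing Q's.

AAMAQA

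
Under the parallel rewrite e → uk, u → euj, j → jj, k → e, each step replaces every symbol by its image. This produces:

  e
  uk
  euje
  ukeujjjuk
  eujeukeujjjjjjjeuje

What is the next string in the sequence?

ukeujjjukeujeukeujjjjjjjjjjjjjjjukeujjjuk

Replace each of the 19 characters of eujeukeujjjjjjjeuje in place — uk euj jj uk euj e uk euj jj jj jj jj jj jj jj uk euj jj uk — and concatenate.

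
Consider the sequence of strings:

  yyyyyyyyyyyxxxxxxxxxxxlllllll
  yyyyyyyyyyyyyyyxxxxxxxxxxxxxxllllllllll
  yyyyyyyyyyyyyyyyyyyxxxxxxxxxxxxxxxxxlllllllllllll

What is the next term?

Each string has the form y^{4n-1} x^{3n+2} l^{3n-2}, where the shown terms are n = 3, 4, 5.
For the next term, n = 6, so the run lengths are 23, 20, 16.

yyyyyyyyyyyyyyyyyyyyyyyxxxxxxxxxxxxxxxxxxxxllllllllllllllll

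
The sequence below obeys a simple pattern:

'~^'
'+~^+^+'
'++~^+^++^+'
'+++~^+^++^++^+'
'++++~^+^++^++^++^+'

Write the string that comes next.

Every step adds + to the front and +^+ to the end of the previous string.
So the next term is +·++++~^+^++^++^++^+·+^+.

+++++~^+^++^++^++^++^+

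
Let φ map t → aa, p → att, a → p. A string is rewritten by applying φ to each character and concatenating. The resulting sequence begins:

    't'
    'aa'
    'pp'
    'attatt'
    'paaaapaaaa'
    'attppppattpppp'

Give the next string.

Replace each of the 14 characters of attppppattpppp in place — p aa aa att att att att p aa aa att att att att — and concatenate.

paaaaattattattattpaaaaattattattatt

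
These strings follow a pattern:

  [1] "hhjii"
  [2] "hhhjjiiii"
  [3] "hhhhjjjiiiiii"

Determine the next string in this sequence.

Reading off run lengths: h runs 2, 3, 4; j runs 1, 2, 3; i runs 2, 4, 6 — each is linear in n (n = 1, 2, …).
Setting n = 4 gives 5, 4, 8 characters in each block.

hhhhhjjjjiiiiiiii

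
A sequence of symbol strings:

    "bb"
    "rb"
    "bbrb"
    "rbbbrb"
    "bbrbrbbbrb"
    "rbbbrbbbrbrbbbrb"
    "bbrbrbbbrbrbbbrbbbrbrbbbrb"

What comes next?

rbbbrbbbrbrbbbrbbbrbrbbbrbrbbbrbbbrbrbbbrb

From term 3 onward, concatenate the second-to-last term with the last: bb·rb = bbrb, rb·bbrb = rbbbrb, …
The next term joins rbbbrbbbrbrbbbrb and bbrbrbbbrbrbbbrbbbrbrbbbrb.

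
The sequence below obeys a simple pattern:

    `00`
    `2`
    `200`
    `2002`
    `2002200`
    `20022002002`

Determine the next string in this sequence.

200220020022002200

Each term (from the third on) is the previous term followed by the one before it: term 3 = 2·00 = 200.
So term 7 is 20022002002·2002200.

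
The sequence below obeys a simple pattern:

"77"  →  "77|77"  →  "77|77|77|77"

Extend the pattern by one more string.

77|77|77|77|77|77|77|77

s(k+1) = s(k)·|·s(k) — each term doubles the last with '|' between the halves.
One more doubling of 77|77|77|77 gives the answer.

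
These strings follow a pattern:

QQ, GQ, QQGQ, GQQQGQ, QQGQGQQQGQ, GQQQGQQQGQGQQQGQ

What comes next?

QQGQGQQQGQGQQQGQQQGQGQQQGQ

This is a Fibonacci-style word recurrence s(k) = s(k−2)·s(k−1): e.g. QQ·GQ = QQGQ.
Continuing: QQGQGQQQGQ · GQQQGQQQGQGQQQGQ gives term 7.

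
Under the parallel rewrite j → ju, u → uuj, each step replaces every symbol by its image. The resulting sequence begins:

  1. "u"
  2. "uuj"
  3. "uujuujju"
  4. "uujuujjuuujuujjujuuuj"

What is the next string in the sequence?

uujuujjuuujuujjujuuujuujuujjuuujuujjujuuujjuuujuujuujju

Replace each of the 21 characters of uujuujjuuujuujjujuuuj in place — uuj uuj ju uuj uuj ju ju uuj uuj uuj ju uuj uuj ju ju uuj ju uuj uuj uuj ju — and concatenate.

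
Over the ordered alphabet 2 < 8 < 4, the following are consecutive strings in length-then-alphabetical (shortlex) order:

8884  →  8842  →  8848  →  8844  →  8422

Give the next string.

Find the rightmost character of 8422 below 4, bump it to the next letter, and reset everything to its right to 2.

8428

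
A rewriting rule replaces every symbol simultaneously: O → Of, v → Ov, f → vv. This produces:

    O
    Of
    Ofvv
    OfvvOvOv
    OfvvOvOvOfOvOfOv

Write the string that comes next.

Rewriting the 16 symbols of OfvvOvOvOfOvOfOv one by one yields Of vv Ov Ov Of Ov Of Ov Of vv Of Ov Of vv Of Ov; concatenated:

OfvvOvOvOfOvOfOvOfvvOfOvOfvvOfOv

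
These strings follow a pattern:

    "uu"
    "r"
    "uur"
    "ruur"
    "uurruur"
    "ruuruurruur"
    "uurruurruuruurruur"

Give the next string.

Each term (from the third on) is the two preceding terms concatenated in order: term 3 = uu·r = uur.
The next term joins ruuruurruur and uurruurruuruurruur.

ruuruurruuruurruurruuruurruur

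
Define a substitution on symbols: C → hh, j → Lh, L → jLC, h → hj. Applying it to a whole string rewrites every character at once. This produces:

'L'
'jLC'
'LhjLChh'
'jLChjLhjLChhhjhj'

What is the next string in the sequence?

φ(jLChjLhjLChhhjhj) expands symbol-by-symbol to Lh jLC hh hj Lh jLC hj Lh jLC hh hj hj hj Lh hj Lh; joining the 16 pieces gives the next term.

LhjLChhhjLhjLChjLhjLChhhjhjhjLhhjLh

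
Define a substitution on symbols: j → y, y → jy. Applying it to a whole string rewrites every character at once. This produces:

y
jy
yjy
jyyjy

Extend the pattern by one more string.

Apply φ to jyyjy symbol by symbol: j→y, y→jy, y→jy, j→y, y→jy; joined: y jy jy y jy.

yjyjyyjy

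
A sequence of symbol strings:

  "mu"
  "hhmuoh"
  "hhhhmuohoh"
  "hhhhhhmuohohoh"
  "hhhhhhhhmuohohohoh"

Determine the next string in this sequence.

Each term wraps the previous one in hh on the left and oh on the right.
One more step from hhhhhhhhmuohohohoh gives the answer.

hhhhhhhhhhmuohohohohoh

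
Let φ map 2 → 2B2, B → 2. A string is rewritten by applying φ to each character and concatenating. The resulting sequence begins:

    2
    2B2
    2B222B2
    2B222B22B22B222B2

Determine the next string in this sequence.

Rewriting the 17 symbols of 2B222B22B22B222B2 one by one yields 2B2 2 2B2 2B2 2B2 2 2B2 2B2 2 2B2 2B2 2 2B2 2B2 2B2 2 2B2; concatenated:

2B222B22B22B222B22B222B22B222B22B22B222B2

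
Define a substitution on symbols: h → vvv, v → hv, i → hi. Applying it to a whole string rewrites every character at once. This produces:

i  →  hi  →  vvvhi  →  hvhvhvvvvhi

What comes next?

vvvhvvvvhvvvvhvhvhvhvvvvhi

Apply φ to hvhvhvvvvhi symbol by symbol: h→vvv, v→hv, h→vvv, v→hv, h→vvv, v→hv, v→hv, v→hv, v→hv, h→vvv, i→hi; joined: vvv hv vvv hv vvv hv hv hv hv vvv hi.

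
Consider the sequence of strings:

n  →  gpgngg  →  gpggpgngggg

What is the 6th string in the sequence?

gpggpggpggpggpgngggggggggg

Every step adds gpg to the front and gg to the end of the previous string.
From gpggpgngggg, 3 further steps: gpggpgngggg → gpggpggpgngggggg → gpggpggpggpgngggggggg → (answer).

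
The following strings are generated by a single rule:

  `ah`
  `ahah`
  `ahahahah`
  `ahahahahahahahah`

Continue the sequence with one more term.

Every step duplicates the string.
Doubling ahahahahahahahah:

ahahahahahahahahahahahahahahahah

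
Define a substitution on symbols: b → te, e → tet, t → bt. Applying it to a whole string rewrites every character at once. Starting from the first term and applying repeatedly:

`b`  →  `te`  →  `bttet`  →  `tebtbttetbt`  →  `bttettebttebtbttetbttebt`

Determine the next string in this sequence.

tebtbttetbtbttettebtbttettebttebtbttetbttebtbttettebt

Applying the rule to each of the 24 symbols of bttettebttebtbttetbttebt gives the pieces te bt bt tet bt bt tet te bt bt tet te bt te bt bt tet bt te bt bt tet te bt, which concatenate to the answer.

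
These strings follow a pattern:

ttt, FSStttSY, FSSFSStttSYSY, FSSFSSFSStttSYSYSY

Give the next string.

Each term wraps the previous one in FSS on the left and SY on the right.
So the next term is FSS·FSSFSSFSStttSYSYSY·SY.

FSSFSSFSSFSStttSYSYSYSY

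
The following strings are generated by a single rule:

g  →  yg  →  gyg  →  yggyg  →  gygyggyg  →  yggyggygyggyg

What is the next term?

gygyggygyggyggygyggyg

From term 3 onward, concatenate the second-to-last term with the last: g·yg = gyg, yg·gyg = yggyg, …
The next term joins gygyggyg and yggyggygyggyg.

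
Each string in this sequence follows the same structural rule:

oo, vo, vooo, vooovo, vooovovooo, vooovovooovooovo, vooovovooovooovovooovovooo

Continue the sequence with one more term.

From term 3 onward, concatenate the last term with the second-to-last: vo·oo = vooo, vooo·vo = vooovo, …
So term 8 is vooovovooovooovovooovovooo·vooovovooovooovo.

vooovovooovooovovooovovooovooovovooovooovo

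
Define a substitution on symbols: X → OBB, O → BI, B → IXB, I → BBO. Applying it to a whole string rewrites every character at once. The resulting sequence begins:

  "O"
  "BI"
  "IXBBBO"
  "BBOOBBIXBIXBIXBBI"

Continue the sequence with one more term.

Applying the rule to each of the 17 symbols of BBOOBBIXBIXBIXBBI gives the pieces IXB IXB BI BI IXB IXB BBO OBB IXB BBO OBB IXB BBO OBB IXB IXB BBO, which concatenate to the answer.

IXBIXBBIBIIXBIXBBBOOBBIXBBBOOBBIXBBBOOBBIXBIXBBBO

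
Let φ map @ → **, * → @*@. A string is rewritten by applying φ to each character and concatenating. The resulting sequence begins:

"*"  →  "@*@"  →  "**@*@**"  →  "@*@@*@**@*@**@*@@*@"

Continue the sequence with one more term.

Applying the rule to each of the 19 symbols of @*@@*@**@*@**@*@@*@ gives the pieces ** @*@ ** ** @*@ ** @*@ @*@ ** @*@ ** @*@ @*@ ** @*@ ** ** @*@ **, which concatenate to the answer.

**@*@****@*@**@*@@*@**@*@**@*@@*@**@*@****@*@**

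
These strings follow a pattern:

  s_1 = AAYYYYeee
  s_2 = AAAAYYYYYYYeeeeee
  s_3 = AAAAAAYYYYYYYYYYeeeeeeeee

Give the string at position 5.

AAAAAAAAAAYYYYYYYYYYYYYYYYeeeeeeeeeeeeeee

Each string has the form A^{2n} Y^{3n+1} e^{3n} (n = 1, 2, …).
For term 5, n = 5, so the run lengths are 10, 16, 15.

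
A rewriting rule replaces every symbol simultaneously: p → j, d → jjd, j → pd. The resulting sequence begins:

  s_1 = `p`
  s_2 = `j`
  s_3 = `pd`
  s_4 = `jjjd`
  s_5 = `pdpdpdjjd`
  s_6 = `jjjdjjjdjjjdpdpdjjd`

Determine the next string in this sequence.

pdpdpdjjdpdpdpdjjdpdpdpdjjdjjjdjjjdpdpdjjd

φ(jjjdjjjdjjjdpdpdjjd) expands symbol-by-symbol to pd pd pd jjd pd pd pd jjd pd pd pd jjd j jjd j jjd pd pd jjd; joining the 19 pieces gives the next term.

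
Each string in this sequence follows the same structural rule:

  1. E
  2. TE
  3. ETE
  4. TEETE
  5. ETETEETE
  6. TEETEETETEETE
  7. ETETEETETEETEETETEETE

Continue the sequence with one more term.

TEETEETETEETEETETEETETEETEETETEETE

This is a Fibonacci-style word recurrence s(k) = s(k−2)·s(k−1): e.g. E·TE = ETE.
The next term joins TEETEETETEETE and ETETEETETEETEETETEETE.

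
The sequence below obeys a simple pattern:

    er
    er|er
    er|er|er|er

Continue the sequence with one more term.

er|er|er|er|er|er|er|er

Each string is two copies of the previous one joined by '|'.
So the next term is two copies of er|er|er|er with '|' between the halves.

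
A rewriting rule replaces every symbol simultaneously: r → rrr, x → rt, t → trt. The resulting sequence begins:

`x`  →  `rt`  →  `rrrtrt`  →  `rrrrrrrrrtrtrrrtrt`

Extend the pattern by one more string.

Rewriting the 18 symbols of rrrrrrrrrtrtrrrtrt one by one yields rrr rrr rrr rrr rrr rrr rrr rrr rrr trt rrr trt rrr rrr rrr trt rrr trt; concatenated:

rrrrrrrrrrrrrrrrrrrrrrrrrrrtrtrrrtrtrrrrrrrrrtrtrrrtrt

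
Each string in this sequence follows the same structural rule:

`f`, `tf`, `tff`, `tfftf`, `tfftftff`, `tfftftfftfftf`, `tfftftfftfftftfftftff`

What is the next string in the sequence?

tfftftfftfftftfftftfftfftftfftfftf

Each term (from the third on) is the previous term followed by the one before it: term 3 = tf·f = tff.
So term 8 is tfftftfftfftftfftftff·tfftftfftfftf.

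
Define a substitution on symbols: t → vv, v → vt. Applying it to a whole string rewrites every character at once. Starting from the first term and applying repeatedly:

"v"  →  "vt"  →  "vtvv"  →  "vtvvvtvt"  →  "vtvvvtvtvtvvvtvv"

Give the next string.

Rewriting the 16 symbols of vtvvvtvtvtvvvtvv one by one yields vt vv vt vt vt vv vt vv vt vv vt vt vt vv vt vt; concatenated:

vtvvvtvtvtvvvtvvvtvvvtvtvtvvvtvt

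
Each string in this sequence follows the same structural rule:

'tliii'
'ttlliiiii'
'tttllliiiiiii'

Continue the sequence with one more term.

Term n consists of n t's, followed by n l's, followed by 2n+1 i's (n = 1, 2, …).
For the next term, n = 4, so the run lengths are 4, 4, 9.

ttttlllliiiiiiiii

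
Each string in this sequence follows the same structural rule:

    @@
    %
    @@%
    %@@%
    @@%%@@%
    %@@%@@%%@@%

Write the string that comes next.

Each term (from the third on) is the two preceding terms concatenated in order: term 3 = @@·% = @@%.
Continuing: @@%%@@% · %@@%@@%%@@% gives term 7.

@@%%@@%%@@%@@%%@@%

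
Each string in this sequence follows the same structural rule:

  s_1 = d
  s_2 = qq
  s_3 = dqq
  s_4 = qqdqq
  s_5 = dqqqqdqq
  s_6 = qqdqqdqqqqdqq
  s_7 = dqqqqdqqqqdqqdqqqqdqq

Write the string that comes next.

From term 3 onward, concatenate the second-to-last term with the last: d·qq = dqq, qq·dqq = qqdqq, …
So term 8 is qqdqqdqqqqdqq·dqqqqdqqqqdqqdqqqqdqq.

qqdqqdqqqqdqqdqqqqdqqqqdqqdqqqqdqq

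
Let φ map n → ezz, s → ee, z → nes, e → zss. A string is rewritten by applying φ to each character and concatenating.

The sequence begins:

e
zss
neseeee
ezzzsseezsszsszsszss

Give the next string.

zssnesnesneseeeezsszssneseeeeneseeeeneseeeeneseeee

φ(ezzzsseezsszsszsszss) expands symbol-by-symbol to zss nes nes nes ee ee zss zss nes ee ee nes ee ee nes ee ee nes ee ee; joining the 20 pieces gives the next term.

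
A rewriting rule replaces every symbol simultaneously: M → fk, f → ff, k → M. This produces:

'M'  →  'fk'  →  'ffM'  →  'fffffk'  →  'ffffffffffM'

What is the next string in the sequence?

Apply φ to ffffffffffM symbol by symbol: f→ff, f→ff, f→ff, f→ff, f→ff, f→ff, f→ff, f→ff, f→ff, f→ff, M→fk; joined: ff ff ff ff ff ff ff ff ff ff fk.

fffffffffffffffffffffk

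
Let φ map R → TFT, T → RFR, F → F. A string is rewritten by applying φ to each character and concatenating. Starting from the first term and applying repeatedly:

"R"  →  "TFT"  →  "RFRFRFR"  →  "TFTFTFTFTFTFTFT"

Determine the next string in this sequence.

φ(TFTFTFTFTFTFTFT) expands symbol-by-symbol to RFR F RFR F RFR F RFR F RFR F RFR F RFR F RFR; joining the 15 pieces gives the next term.

RFRFRFRFRFRFRFRFRFRFRFRFRFRFRFR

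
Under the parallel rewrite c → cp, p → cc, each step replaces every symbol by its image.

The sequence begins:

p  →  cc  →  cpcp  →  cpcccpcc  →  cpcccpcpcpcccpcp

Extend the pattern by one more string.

Applying the rule to each of the 16 symbols of cpcccpcpcpcccpcp gives the pieces cp cc cp cp cp cc cp cc cp cc cp cp cp cc cp cc, which concatenate to the answer.

cpcccpcpcpcccpcccpcccpcpcpcccpcc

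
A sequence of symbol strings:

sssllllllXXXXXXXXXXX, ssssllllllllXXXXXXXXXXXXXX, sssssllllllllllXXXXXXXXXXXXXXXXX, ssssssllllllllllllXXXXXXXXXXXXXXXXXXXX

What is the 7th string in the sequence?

sssssssssllllllllllllllllllXXXXXXXXXXXXXXXXXXXXXXXXXXXXX

The n-th term is n s's then 2n l's then 3n+2 X's, where the shown terms are n = 3, 4, 5, 6.
At n = 9 the blocks have lengths 9, 18, 29.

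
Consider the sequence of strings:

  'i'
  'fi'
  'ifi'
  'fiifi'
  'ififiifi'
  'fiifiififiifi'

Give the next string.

ififiififiifiififiifi

From term 3 onward, concatenate the second-to-last term with the last: i·fi = ifi, fi·ifi = fiifi, …
The next term joins ififiifi and fiifiififiifi.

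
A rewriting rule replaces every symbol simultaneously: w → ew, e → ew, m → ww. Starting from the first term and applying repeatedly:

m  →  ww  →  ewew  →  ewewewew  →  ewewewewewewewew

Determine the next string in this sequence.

Applying the rule to each of the 16 symbols of ewewewewewewewew gives the pieces ew ew ew ew ew ew ew ew ew ew ew ew ew ew ew ew, which concatenate to the answer.

ewewewewewewewewewewewewewewewew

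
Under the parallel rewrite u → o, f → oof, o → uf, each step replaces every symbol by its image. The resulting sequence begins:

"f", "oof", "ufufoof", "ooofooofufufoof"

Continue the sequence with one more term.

Rewriting the 15 symbols of ooofooofufufoof one by one yields uf uf uf oof uf uf uf oof o oof o oof uf uf oof; concatenated:

ufufufoofufufufoofooofooofufufoof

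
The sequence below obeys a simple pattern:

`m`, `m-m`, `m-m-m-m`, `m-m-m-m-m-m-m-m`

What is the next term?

m-m-m-m-m-m-m-m-m-m-m-m-m-m-m-m

Every step duplicates the string with '-' between the halves.
One more doubling of m-m-m-m-m-m-m-m gives the answer.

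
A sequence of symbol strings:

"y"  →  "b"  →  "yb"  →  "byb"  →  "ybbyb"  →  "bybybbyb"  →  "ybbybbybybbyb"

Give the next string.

bybybbybybbybbybybbyb

From term 3 onward, concatenate the second-to-last term with the last: y·b = yb, b·yb = byb, …
The next term joins bybybbyb and ybbybbybybbyb.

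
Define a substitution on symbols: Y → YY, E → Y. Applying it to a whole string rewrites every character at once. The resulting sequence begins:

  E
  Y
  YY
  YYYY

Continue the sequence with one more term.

Expanding YYYY: Y→YY, Y→YY, Y→YY, Y→YY. Concatenated: YY YY YY YY.

YYYYYYYY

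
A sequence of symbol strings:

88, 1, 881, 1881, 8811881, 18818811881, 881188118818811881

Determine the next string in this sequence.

18818811881881188118818811881

From term 3 onward, concatenate the second-to-last term with the last: 88·1 = 881, 1·881 = 1881, …
So term 8 is 18818811881·881188118818811881.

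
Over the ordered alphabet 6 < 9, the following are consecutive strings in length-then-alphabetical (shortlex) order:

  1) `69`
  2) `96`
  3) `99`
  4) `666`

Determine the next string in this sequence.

Find the rightmost character of 666 below 9, bump it to the next letter, and reset everything to its right to 6.

669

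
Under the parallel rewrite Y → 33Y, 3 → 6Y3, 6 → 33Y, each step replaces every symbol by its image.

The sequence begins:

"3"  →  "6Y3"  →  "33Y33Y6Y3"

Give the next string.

6Y36Y333Y6Y36Y333Y33Y33Y6Y3

Rewriting each symbol of 33Y33Y6Y3: 3→6Y3, 3→6Y3, Y→33Y, 3→6Y3, 3→6Y3, Y→33Y, 6→33Y, Y→33Y, 3→6Y3, which concatenates to 6Y3 6Y3 33Y 6Y3 6Y3 33Y 33Y 33Y 6Y3.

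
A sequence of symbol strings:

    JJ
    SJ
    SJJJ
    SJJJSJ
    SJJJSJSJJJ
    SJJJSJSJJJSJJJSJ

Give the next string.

SJJJSJSJJJSJJJSJSJJJSJSJJJ

Each term (from the third on) is the previous term followed by the one before it: term 3 = SJ·JJ = SJJJ.
So term 7 is SJJJSJSJJJSJJJSJ·SJJJSJSJJJ.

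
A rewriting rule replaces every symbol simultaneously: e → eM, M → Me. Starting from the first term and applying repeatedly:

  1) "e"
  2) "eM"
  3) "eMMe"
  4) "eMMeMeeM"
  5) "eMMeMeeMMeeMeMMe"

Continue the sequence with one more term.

eMMeMeeMMeeMeMMeMeeMeMMeeMMeMeeM

φ(eMMeMeeMMeeMeMMe) expands symbol-by-symbol to eM Me Me eM Me eM eM Me Me eM eM Me eM Me Me eM; joining the 16 pieces gives the next term.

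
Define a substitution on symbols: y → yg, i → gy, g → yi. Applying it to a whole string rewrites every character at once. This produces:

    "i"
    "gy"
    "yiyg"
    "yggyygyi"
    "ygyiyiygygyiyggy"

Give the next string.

ygyiyggyyggyygyiygyiyggyygyiyiyg

φ(ygyiyiygygyiyggy) expands symbol-by-symbol to yg yi yg gy yg gy yg yi yg yi yg gy yg yi yi yg; joining the 16 pieces gives the next term.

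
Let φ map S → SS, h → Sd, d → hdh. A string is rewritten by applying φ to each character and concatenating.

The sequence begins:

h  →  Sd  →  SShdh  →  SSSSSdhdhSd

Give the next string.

SSSSSSSSSShdhSdhdhSdSShdh

Expanding SSSSSdhdhSd: S→SS, S→SS, S→SS, S→SS, S→SS, d→hdh, h→Sd, d→hdh, h→Sd, S→SS, d→hdh. Concatenated: SS SS SS SS SS hdh Sd hdh Sd SS hdh.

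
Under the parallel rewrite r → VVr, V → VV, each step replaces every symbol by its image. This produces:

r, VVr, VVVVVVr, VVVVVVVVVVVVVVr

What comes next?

Rewriting the 15 symbols of VVVVVVVVVVVVVVr one by one yields VV VV VV VV VV VV VV VV VV VV VV VV VV VV VVr; concatenated:

VVVVVVVVVVVVVVVVVVVVVVVVVVVVVVr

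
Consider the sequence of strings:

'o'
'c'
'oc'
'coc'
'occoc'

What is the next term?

cococcoc

From term 3 onward, concatenate the second-to-last term with the last: o·c = oc, c·oc = coc, …
Continuing: coc · occoc gives term 6.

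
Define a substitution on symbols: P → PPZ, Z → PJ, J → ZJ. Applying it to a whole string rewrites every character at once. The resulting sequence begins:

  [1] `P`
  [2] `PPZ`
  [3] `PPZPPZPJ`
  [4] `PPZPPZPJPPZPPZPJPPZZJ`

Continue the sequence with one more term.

Rewriting the 21 symbols of PPZPPZPJPPZPPZPJPPZZJ one by one yields PPZ PPZ PJ PPZ PPZ PJ PPZ ZJ PPZ PPZ PJ PPZ PPZ PJ PPZ ZJ PPZ PPZ PJ PJ ZJ; concatenated:

PPZPPZPJPPZPPZPJPPZZJPPZPPZPJPPZPPZPJPPZZJPPZPPZPJPJZJ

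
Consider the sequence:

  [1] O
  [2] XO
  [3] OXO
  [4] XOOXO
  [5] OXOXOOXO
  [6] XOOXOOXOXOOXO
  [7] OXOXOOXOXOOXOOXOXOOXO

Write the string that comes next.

XOOXOOXOXOOXOOXOXOOXOXOOXOOXOXOOXO

From term 3 onward, concatenate the second-to-last term with the last: O·XO = OXO, XO·OXO = XOOXO, …
So term 8 is XOOXOOXOXOOXO·OXOXOOXOXOOXOOXOXOOXO.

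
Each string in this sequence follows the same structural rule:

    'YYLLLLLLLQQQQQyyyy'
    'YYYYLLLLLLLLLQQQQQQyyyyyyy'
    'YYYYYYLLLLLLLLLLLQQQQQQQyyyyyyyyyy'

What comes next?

Each string has the form Y^{2n-2} L^{2n+3} Q^{n+3} y^{3n-2}, where the shown terms are n = 2, 3, 4.
Setting n = 5 gives 8, 13, 8, 13 characters in each block.

YYYYYYYYLLLLLLLLLLLLLQQQQQQQQyyyyyyyyyyyyy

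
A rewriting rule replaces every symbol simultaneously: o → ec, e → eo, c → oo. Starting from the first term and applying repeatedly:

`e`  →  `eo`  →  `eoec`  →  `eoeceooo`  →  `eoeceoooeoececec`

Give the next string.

φ(eoeceoooeoececec) expands symbol-by-symbol to eo ec eo oo eo ec ec ec eo ec eo oo eo oo eo oo; joining the 16 pieces gives the next term.

eoeceoooeoecececeoeceoooeoooeooo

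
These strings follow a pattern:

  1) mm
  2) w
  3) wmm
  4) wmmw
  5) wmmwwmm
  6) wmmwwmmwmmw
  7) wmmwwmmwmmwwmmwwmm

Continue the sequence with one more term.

wmmwwmmwmmwwmmwwmmwmmwwmmwmmw

This is a Fibonacci-style word recurrence s(k) = s(k−1)·s(k−2): e.g. w·mm = wmm.
Continuing: wmmwwmmwmmwwmmwwmm · wmmwwmmwmmw gives term 8.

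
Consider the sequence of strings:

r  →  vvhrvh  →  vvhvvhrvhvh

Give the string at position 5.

s(k+1) = vvh·s(k)·vh, so each term gains vvh as a prefix and vh as a suffix.
From vvhvvhrvhvh, 2 further steps: vvhvvhrvhvh → vvhvvhvvhrvhvhvh → (answer).

vvhvvhvvhvvhrvhvhvhvh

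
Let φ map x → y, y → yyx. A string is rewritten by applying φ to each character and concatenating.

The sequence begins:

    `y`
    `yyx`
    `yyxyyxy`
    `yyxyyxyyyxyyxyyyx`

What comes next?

Applying the rule to each of the 17 symbols of yyxyyxyyyxyyxyyyx gives the pieces yyx yyx y yyx yyx y yyx yyx yyx y yyx yyx y yyx yyx yyx y, which concatenate to the answer.

yyxyyxyyyxyyxyyyxyyxyyxyyyxyyxyyyxyyxyyxy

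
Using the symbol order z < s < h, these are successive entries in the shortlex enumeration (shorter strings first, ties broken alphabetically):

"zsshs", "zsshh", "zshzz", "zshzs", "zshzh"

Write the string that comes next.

zshsz

Treat zshzh as a base-3 numeral over the given alphabet and add one, carrying through any trailing h's.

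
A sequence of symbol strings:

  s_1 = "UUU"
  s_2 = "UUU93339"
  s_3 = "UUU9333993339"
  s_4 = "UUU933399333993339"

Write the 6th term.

UUU9333993339933399333993339

Every step adds 93339 to the end: s(k+1) = s(k)·93339.
From UUU933399333993339, 2 further steps: UUU933399333993339 → UUU93339933399333993339 → (answer).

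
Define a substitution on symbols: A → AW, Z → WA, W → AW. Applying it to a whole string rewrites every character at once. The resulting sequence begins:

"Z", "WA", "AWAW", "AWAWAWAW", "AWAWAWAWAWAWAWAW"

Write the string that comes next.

Applying the rule to each of the 16 symbols of AWAWAWAWAWAWAWAW gives the pieces AW AW AW AW AW AW AW AW AW AW AW AW AW AW AW AW, which concatenate to the answer.

AWAWAWAWAWAWAWAWAWAWAWAWAWAWAWAW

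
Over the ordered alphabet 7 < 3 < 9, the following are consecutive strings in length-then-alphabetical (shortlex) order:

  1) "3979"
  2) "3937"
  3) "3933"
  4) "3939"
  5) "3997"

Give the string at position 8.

9777

Stepping forward 3 times from 3997: 3997 → 3993 → 3999, then the target.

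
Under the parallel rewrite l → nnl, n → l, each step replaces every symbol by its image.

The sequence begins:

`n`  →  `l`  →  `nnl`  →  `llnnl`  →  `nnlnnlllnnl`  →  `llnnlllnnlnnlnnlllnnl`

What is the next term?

nnlnnlllnnlnnlnnlllnnlllnnlllnnlnnlnnlllnnl

φ(llnnlllnnlnnlnnlllnnl) expands symbol-by-symbol to nnl nnl l l nnl nnl nnl l l nnl l l nnl l l nnl nnl nnl l l nnl; joining the 21 pieces gives the next term.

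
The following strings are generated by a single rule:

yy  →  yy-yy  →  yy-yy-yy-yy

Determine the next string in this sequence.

Each string is two copies of the previous one joined by '-'.
Doubling yy-yy-yy-yy with '-' between the halves:

yy-yy-yy-yy-yy-yy-yy-yy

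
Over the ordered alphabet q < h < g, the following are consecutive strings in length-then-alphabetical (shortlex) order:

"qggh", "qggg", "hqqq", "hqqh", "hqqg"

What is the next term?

Treat hqqg as a base-3 numeral over the given alphabet and add one, carrying through any trailing g's.

hqhq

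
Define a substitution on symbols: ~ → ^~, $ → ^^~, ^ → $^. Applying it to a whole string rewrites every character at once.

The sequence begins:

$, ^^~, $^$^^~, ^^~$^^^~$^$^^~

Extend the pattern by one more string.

φ(^^~$^^^~$^$^^~) expands symbol-by-symbol to $^ $^ ^~ ^^~ $^ $^ $^ ^~ ^^~ $^ ^^~ $^ $^ ^~; joining the 14 pieces gives the next term.

$^$^^~^^~$^$^$^^~^^~$^^^~$^$^^~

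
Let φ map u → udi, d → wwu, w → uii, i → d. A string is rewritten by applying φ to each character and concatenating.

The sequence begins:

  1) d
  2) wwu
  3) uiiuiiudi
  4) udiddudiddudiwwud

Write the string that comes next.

φ(udiddudiddudiwwud) expands symbol-by-symbol to udi wwu d wwu wwu udi wwu d wwu wwu udi wwu d uii uii udi wwu; joining the 17 pieces gives the next term.

udiwwudwwuwwuudiwwudwwuwwuudiwwuduiiuiiudiwwu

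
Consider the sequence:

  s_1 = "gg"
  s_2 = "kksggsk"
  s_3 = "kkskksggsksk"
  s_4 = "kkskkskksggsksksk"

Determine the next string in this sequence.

kkskkskkskksggsksksksk

Every step adds kks to the front and sk to the end of the previous string.
So the next term is kks·kkskkskksggsksksk·sk.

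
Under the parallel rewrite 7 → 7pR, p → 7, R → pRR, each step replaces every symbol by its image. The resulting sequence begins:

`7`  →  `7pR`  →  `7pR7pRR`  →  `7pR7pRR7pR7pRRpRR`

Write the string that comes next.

7pR7pRR7pR7pRRpRR7pR7pRR7pR7pRRpRR7pRRpRR

φ(7pR7pRR7pR7pRRpRR) expands symbol-by-symbol to 7pR 7 pRR 7pR 7 pRR pRR 7pR 7 pRR 7pR 7 pRR pRR 7 pRR pRR; joining the 17 pieces gives the next term.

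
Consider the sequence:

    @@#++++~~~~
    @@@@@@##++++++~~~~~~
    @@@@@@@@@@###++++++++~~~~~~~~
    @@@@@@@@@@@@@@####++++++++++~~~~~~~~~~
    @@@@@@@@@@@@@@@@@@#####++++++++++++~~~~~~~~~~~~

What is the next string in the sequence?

@@@@@@@@@@@@@@@@@@@@@@######++++++++++++++~~~~~~~~~~~~~~

Each string has the form @^{4n-2} #^{n} +^{2n+2} ~^{2n+2} (n = 1, 2, …).
Setting n = 6 gives 22, 6, 14, 14 characters in each block.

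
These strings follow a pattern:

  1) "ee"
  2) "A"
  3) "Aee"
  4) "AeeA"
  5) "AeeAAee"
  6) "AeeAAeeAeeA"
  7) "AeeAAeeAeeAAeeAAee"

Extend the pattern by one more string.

AeeAAeeAeeAAeeAAeeAeeAAeeAeeA

This is a Fibonacci-style word recurrence s(k) = s(k−1)·s(k−2): e.g. A·ee = Aee.
Continuing: AeeAAeeAeeAAeeAAee · AeeAAeeAeeA gives term 8.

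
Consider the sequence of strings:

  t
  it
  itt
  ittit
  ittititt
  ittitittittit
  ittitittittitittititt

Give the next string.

ittitittittitittitittittitittittit

From term 3 onward, concatenate the last term with the second-to-last: it·t = itt, itt·it = ittit, …
Continuing: ittitittittitittititt · ittitittittit gives term 8.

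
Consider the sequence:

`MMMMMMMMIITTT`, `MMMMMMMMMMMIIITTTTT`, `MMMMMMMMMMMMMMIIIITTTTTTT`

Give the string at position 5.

Reading off run lengths: M runs 8, 11, 14; I runs 2, 3, 4; T runs 3, 5, 7 — each is linear in n, where the shown terms are n = 2, 3, 4.
At n = 6 the blocks have lengths 20, 6, 11.

MMMMMMMMMMMMMMMMMMMMIIIIIITTTTTTTTTTT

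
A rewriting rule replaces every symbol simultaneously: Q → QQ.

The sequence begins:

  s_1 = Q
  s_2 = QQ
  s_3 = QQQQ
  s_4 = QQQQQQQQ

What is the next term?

Expanding QQQQQQQQ: Q→QQ, Q→QQ, Q→QQ, Q→QQ, Q→QQ, Q→QQ, Q→QQ, Q→QQ. Concatenated: QQ QQ QQ QQ QQ QQ QQ QQ.

QQQQQQQQQQQQQQQQ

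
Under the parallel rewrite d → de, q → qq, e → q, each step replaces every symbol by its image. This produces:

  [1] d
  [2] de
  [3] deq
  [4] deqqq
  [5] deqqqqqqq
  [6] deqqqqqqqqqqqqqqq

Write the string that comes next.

deqqqqqqqqqqqqqqqqqqqqqqqqqqqqqqq

Applying the rule to each of the 17 symbols of deqqqqqqqqqqqqqqq gives the pieces de q qq qq qq qq qq qq qq qq qq qq qq qq qq qq qq, which concatenate to the answer.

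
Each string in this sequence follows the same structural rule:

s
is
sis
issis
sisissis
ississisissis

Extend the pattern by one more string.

From term 3 onward, concatenate the second-to-last term with the last: s·is = sis, is·sis = issis, …
The next term joins sisissis and ississisissis.

sisissisississisissis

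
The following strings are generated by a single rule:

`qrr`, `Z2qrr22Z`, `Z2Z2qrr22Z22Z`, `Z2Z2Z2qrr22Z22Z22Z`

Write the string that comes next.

s(k+1) = Z2·s(k)·22Z, so each term gains Z2 as a prefix and 22Z as a suffix.
Applying this once more to Z2Z2Z2qrr22Z22Z22Z:

Z2Z2Z2Z2qrr22Z22Z22Z22Z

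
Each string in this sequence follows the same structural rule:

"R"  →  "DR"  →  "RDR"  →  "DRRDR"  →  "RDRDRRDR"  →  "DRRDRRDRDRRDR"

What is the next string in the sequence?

RDRDRRDRDRRDRRDRDRRDR

From term 3 onward, concatenate the second-to-last term with the last: R·DR = RDR, DR·RDR = DRRDR, …
Continuing: RDRDRRDR · DRRDRRDRDRRDR gives term 7.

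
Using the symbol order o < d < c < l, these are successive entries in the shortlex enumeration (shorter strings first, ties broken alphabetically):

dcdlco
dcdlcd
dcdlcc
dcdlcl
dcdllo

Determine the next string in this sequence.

The successor of dcdllo increments the rightmost position that isn't already l and resets every position after it to o.

dcdlld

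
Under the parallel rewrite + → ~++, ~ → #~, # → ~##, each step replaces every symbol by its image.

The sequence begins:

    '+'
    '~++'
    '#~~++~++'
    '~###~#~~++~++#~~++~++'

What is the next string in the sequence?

Replace each of the 21 characters of ~###~#~~++~++#~~++~++ in place — #~ ~## ~## ~## #~ ~## #~ #~ ~++ ~++ #~ ~++ ~++ ~## #~ #~ ~++ ~++ #~ ~++ ~++ — and concatenate.

#~~##~##~###~~###~#~~++~++#~~++~++~###~#~~++~++#~~++~++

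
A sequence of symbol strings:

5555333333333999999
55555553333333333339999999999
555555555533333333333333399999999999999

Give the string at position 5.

Reading off run lengths: 5 runs 4, 7, 10; 3 runs 9, 12, 15; 9 runs 6, 10, 14 — each is linear in n, where the shown terms are n = 2, 3, 4.
Setting n = 6 gives 16, 21, 22 characters in each block.

55555555555555553333333333333333333339999999999999999999999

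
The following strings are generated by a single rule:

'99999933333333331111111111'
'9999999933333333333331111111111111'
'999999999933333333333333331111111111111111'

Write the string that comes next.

99999999999933333333333333333331111111111111111111

Reading off run lengths: 9 runs 6, 8, 10; 3 runs 10, 13, 16; 1 runs 10, 13, 16 — each is linear in n, where the shown terms are n = 3, 4, 5.
At n = 6 the blocks have lengths 12, 19, 19.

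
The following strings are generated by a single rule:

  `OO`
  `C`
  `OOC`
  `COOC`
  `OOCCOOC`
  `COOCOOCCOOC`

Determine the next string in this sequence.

OOCCOOCCOOCOOCCOOC

This is a Fibonacci-style word recurrence s(k) = s(k−2)·s(k−1): e.g. OO·C = OOC.
Continuing: OOCCOOC · COOCOOCCOOC gives term 7.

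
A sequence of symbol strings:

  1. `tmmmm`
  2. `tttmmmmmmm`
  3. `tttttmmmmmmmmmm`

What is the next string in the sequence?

tttttttmmmmmmmmmmmmm

Term n consists of 2n-1 t's, followed by 3n+1 m's (n = 1, 2, …).
Setting n = 4 gives 7, 13 characters in each block.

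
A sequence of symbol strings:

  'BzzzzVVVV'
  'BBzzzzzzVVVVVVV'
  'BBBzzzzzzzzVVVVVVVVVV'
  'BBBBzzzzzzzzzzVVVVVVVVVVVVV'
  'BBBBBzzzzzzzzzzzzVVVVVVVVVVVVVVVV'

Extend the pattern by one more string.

BBBBBBzzzzzzzzzzzzzzVVVVVVVVVVVVVVVVVVV

Each string has the form B^{n} z^{2n+2} V^{3n+1} (n = 1, 2, …).
For the next term, n = 6, so the run lengths are 6, 14, 19.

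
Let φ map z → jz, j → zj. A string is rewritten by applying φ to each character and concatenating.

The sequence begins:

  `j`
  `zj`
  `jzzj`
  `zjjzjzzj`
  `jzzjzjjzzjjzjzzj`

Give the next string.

Rewriting the 16 symbols of jzzjzjjzzjjzjzzj one by one yields zj jz jz zj jz zj zj jz jz zj zj jz zj jz jz zj; concatenated:

zjjzjzzjjzzjzjjzjzzjzjjzzjjzjzzj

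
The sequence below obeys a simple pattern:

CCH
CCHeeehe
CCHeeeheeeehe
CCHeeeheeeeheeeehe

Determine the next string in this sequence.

The strings grow by a fixed suffix eeehe each time.
Applying this once more to CCHeeeheeeeheeeehe:

CCHeeeheeeeheeeeheeeehe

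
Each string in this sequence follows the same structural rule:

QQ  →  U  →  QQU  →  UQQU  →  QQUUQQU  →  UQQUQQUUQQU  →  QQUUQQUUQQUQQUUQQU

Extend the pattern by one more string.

From term 3 onward, concatenate the second-to-last term with the last: QQ·U = QQU, U·QQU = UQQU, …
So term 8 is UQQUQQUUQQU·QQUUQQUUQQUQQUUQQU.

UQQUQQUUQQUQQUUQQUUQQUQQUUQQU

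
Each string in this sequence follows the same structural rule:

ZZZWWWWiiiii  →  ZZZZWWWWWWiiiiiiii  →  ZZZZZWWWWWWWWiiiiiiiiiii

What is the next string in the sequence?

Each string has the form Z^{n+1} W^{2n} i^{3n-1}, where the shown terms are n = 2, 3, 4.
For the next term, n = 5, so the run lengths are 6, 10, 14.

ZZZZZZWWWWWWWWWWiiiiiiiiiiiiii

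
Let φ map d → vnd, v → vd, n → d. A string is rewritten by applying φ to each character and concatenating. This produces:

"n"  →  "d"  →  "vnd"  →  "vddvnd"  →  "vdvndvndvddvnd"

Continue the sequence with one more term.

vdvndvddvndvddvndvdvndvndvddvnd

φ(vdvndvndvddvnd) expands symbol-by-symbol to vd vnd vd d vnd vd d vnd vd vnd vnd vd d vnd; joining the 14 pieces gives the next term.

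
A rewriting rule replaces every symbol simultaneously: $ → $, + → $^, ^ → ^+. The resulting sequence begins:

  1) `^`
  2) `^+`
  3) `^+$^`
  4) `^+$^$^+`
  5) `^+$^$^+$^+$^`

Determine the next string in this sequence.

^+$^$^+$^+$^$^+$^$^+

Apply φ to ^+$^$^+$^+$^ symbol by symbol: ^→^+, +→$^, $→$, ^→^+, $→$, ^→^+, +→$^, $→$, ^→^+, +→$^, $→$, ^→^+; joined: ^+ $^ $ ^+ $ ^+ $^ $ ^+ $^ $ ^+.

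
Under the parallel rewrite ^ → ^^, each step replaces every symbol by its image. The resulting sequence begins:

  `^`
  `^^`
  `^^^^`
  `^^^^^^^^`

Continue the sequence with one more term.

^^^^^^^^^^^^^^^^

Expanding ^^^^^^^^: ^→^^, ^→^^, ^→^^, ^→^^, ^→^^, ^→^^, ^→^^, ^→^^. Concatenated: ^^ ^^ ^^ ^^ ^^ ^^ ^^ ^^.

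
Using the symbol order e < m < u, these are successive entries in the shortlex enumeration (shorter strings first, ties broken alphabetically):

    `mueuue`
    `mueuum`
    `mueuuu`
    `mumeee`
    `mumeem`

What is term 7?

Stepping forward 2 times from mumeem: mumeem → mumeeu, then the target.

mumeme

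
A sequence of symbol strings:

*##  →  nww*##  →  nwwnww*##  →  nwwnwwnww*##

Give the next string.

Each term is the previous one with nww prepended.
Applying this once more to nwwnwwnww*##:

nwwnwwnwwnww*##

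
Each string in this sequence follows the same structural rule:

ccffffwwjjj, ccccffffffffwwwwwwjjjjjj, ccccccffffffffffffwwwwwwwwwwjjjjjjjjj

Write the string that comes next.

ccccccccffffffffffffffffwwwwwwwwwwwwwwjjjjjjjjjjjj

Reading off run lengths: c runs 2, 4, 6; f runs 4, 8, 12; w runs 2, 6, 10; j runs 3, 6, 9 — each is linear in n (n = 1, 2, …).
At n = 4 the blocks have lengths 8, 16, 14, 12.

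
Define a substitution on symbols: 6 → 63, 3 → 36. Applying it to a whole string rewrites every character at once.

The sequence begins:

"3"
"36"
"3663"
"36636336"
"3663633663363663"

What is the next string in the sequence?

Rewriting the 16 symbols of 3663633663363663 one by one yields 36 63 63 36 63 36 36 63 63 36 36 63 36 63 63 36; concatenated:

36636336633636636336366336636336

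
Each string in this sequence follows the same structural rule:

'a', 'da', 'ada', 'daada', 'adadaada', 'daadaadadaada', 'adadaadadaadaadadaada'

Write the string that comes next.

From term 3 onward, concatenate the second-to-last term with the last: a·da = ada, da·ada = daada, …
The next term joins daadaadadaada and adadaadadaadaadadaada.

daadaadadaadaadadaadadaadaadadaada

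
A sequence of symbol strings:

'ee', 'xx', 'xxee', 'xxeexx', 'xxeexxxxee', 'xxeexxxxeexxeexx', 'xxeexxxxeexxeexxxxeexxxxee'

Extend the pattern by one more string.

Each term (from the third on) is the previous term followed by the one before it: term 3 = xx·ee = xxee.
Continuing: xxeexxxxeexxeexxxxeexxxxee · xxeexxxxeexxeexx gives term 8.

xxeexxxxeexxeexxxxeexxxxeexxeexxxxeexxeexx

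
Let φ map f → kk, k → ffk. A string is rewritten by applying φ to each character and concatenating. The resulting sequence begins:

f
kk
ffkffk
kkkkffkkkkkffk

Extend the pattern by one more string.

Applying the rule to each of the 14 symbols of kkkkffkkkkkffk gives the pieces ffk ffk ffk ffk kk kk ffk ffk ffk ffk ffk kk kk ffk, which concatenate to the answer.

ffkffkffkffkkkkkffkffkffkffkffkkkkkffk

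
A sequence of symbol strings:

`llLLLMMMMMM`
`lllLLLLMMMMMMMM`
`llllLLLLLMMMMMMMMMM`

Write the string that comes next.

Reading off run lengths: l runs 2, 3, 4; L runs 3, 4, 5; M runs 6, 8, 10 — each is linear in n, where the shown terms are n = 3, 4, 5.
At n = 6 the blocks have lengths 5, 6, 12.

lllllLLLLLLMMMMMMMMMMMM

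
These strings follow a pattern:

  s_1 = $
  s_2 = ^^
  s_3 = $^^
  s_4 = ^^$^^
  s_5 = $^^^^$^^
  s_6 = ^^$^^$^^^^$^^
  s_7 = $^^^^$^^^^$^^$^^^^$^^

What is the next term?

From term 3 onward, concatenate the second-to-last term with the last: $·^^ = $^^, ^^·$^^ = ^^$^^, …
So term 8 is ^^$^^$^^^^$^^·$^^^^$^^^^$^^$^^^^$^^.

^^$^^$^^^^$^^$^^^^$^^^^$^^$^^^^$^^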